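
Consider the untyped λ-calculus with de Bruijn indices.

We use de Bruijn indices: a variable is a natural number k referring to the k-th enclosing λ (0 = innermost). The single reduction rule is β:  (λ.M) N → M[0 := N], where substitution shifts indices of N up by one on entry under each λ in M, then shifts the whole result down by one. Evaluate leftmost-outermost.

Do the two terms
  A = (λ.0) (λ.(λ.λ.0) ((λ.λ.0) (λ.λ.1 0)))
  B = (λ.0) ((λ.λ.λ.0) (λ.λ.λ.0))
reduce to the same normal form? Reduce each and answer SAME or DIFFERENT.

Term A:
  start: (λ.0) (λ.(λ.λ.0) ((λ.λ.0) (λ.λ.1 0)))
  step 1: λ.(λ.λ.0) ((λ.λ.0) (λ.λ.1 0))
  step 2: λ.λ.0

Term B:
  start: (λ.0) ((λ.λ.λ.0) (λ.λ.λ.0))
  step 1: (λ.λ.λ.0) (λ.λ.λ.0)
  step 2: λ.λ.0

Answer: SAME — A ⇓ λ.λ.0, B ⇓ λ.λ.0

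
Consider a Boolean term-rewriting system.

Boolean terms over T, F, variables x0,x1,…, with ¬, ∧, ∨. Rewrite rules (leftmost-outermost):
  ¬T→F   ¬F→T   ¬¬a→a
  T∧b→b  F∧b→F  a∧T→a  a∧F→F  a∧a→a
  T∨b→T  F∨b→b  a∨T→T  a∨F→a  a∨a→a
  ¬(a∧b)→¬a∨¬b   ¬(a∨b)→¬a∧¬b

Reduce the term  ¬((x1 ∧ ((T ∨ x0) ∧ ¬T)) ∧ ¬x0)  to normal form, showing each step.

Answer: normal form = T  (in 10 steps)

Reduction:
  start: ¬((x1 ∧ ((T ∨ x0) ∧ ¬T)) ∧ ¬x0)
  step 1: ¬(x1 ∧ ((T ∨ x0) ∧ ¬T)) ∨ ¬¬x0
  step 2: (¬x1 ∨ ¬((T ∨ x0) ∧ ¬T)) ∨ ¬¬x0
  step 3: (¬x1 ∨ (¬(T ∨ x0) ∨ ¬¬T)) ∨ ¬¬x0
  step 4: (¬x1 ∨ ((¬T ∧ ¬x0) ∨ ¬¬T)) ∨ ¬¬x0
  step 5: (¬x1 ∨ ((F ∧ ¬x0) ∨ ¬¬T)) ∨ ¬¬x0
  step 6: (¬x1 ∨ (F ∨ ¬¬T)) ∨ ¬¬x0
  step 7: (¬x1 ∨ ¬¬T) ∨ ¬¬x0
  step 8: (¬x1 ∨ T) ∨ ¬¬x0
  step 9: T ∨ ¬¬x0
  step 10: T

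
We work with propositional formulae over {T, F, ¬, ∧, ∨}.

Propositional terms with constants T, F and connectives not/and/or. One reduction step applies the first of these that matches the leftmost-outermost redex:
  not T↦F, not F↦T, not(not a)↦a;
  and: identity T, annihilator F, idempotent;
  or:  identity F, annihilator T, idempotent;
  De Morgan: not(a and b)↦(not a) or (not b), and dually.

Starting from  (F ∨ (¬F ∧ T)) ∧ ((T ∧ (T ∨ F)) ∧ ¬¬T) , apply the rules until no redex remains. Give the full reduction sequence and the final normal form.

Answer: normal form = T  (in 8 steps)

Reduction:
  start: (F ∨ (¬F ∧ T)) ∧ ((T ∧ (T ∨ F)) ∧ ¬¬T)
  →1  (¬F ∧ T) ∧ ((T ∧ (T ∨ F)) ∧ ¬¬T)
  →2  ¬F ∧ ((T ∧ (T ∨ F)) ∧ ¬¬T)
  →3  T ∧ ((T ∧ (T ∨ F)) ∧ ¬¬T)
  →4  (T ∧ (T ∨ F)) ∧ ¬¬T
  →5  (T ∨ F) ∧ ¬¬T
  →6  T ∧ ¬¬T
  →7  ¬¬T
  →8  T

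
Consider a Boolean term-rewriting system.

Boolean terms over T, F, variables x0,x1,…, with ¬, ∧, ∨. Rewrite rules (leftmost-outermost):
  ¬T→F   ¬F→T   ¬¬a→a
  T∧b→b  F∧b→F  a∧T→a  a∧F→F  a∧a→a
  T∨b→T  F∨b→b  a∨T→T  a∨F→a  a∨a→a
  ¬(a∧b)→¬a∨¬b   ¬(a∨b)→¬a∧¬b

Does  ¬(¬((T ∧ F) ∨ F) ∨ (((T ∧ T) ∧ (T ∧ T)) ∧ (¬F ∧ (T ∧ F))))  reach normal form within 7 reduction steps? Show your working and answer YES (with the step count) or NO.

Answer: YES — reaches normal form F in 5 ≤ 7 steps

Working:
  start: ¬(¬((T ∧ F) ∨ F) ∨ (((T ∧ T) ∧ (T ∧ T)) ∧ (¬F ∧ (T ∧ F))))
  step 1: ¬¬((T ∧ F) ∨ F) ∧ ¬(((T ∧ T) ∧ (T ∧ T)) ∧ (¬F ∧ (T ∧ F)))
  step 2: ((T ∧ F) ∨ F) ∧ ¬(((T ∧ T) ∧ (T ∧ T)) ∧ (¬F ∧ (T ∧ F)))
  step 3: (T ∧ F) ∧ ¬(((T ∧ T) ∧ (T ∧ T)) ∧ (¬F ∧ (T ∧ F)))
  step 4: F ∧ ¬(((T ∧ T) ∧ (T ∧ T)) ∧ (¬F ∧ (T ∧ F)))
  step 5: F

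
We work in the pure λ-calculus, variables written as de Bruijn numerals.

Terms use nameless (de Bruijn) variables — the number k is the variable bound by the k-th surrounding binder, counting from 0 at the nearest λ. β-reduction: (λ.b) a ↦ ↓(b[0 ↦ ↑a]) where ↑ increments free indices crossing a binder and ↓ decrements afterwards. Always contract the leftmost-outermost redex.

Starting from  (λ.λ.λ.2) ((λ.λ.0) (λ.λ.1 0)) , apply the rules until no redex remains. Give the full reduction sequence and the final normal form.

Answer: normal form = λ.λ.λ.0  (in 2 steps)

Working:
  start: (λ.λ.λ.2) ((λ.λ.0) (λ.λ.1 0))
  step 1: λ.λ.(λ.λ.0) (λ.λ.1 0)
  step 2: λ.λ.λ.0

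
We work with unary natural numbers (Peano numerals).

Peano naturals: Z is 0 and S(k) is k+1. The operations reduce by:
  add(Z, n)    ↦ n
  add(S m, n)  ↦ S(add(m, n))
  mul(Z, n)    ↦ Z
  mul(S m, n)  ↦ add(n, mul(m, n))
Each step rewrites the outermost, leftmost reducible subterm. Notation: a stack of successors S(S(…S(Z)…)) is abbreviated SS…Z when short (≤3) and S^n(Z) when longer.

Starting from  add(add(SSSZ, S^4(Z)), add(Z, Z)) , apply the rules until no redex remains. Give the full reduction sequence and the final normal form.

Answer: normal form = S^7(Z)  (in 13 steps)

Working:
  start: add(add(SSSZ, S^4(Z)), add(Z, Z))
  [1] add(S(add(SSZ, S^4(Z))), add(Z, Z))
  [2] S(add(add(SSZ, S^4(Z)), add(Z, Z)))
  [3] S(add(S(add(SZ, S^4(Z))), add(Z, Z)))
  [4] S(S(add(add(SZ, S^4(Z)), add(Z, Z))))
  [5] S(S(add(S(add(Z, S^4(Z))), add(Z, Z))))
  [6] S(S(S(add(add(Z, S^4(Z)), add(Z, Z)))))
  [7] S(S(S(add(S^4(Z), add(Z, Z)))))
  [8] S(S(S(S(add(SSSZ, add(Z, Z))))))
  [9] S(S(S(S(S(add(SSZ, add(Z, Z)))))))
  [10] S(S(S(S(S(S(add(SZ, add(Z, Z))))))))
  [11] S(S(S(S(S(S(S(add(Z, add(Z, Z)))))))))
  [12] S(S(S(S(S(S(S(add(Z, Z))))))))
  [13] S^7(Z)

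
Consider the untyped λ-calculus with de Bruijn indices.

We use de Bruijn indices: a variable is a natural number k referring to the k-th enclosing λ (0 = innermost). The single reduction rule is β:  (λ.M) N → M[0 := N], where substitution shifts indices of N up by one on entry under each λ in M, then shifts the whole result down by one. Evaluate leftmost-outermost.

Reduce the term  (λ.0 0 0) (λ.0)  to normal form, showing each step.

  start: (λ.0 0 0) (λ.0)
  step 1: (λ.0) (λ.0) (λ.0)
  step 2: (λ.0) (λ.0)
  step 3: λ.0

Answer: normal form = λ.0  (in 3 steps)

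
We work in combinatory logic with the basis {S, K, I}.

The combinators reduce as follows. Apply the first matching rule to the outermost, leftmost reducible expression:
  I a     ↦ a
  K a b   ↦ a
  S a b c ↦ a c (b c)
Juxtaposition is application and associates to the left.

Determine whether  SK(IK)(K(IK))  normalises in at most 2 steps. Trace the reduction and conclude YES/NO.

  start: SK(IK)(K(IK))
  [1] K(K(IK))(IK(K(IK)))
  [2] K(IK)

Answer: NO — after 2 steps the term is K(IK), not yet normal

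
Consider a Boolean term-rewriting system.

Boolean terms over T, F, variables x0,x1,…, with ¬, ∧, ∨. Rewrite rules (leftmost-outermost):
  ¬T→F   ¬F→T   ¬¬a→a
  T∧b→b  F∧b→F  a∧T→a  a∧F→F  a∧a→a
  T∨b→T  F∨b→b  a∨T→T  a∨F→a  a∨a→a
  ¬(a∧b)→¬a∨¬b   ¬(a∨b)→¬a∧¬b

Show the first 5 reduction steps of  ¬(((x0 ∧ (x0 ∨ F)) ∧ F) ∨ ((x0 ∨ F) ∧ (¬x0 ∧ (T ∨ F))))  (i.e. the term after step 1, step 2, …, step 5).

  start: ¬(((x0 ∧ (x0 ∨ F)) ∧ F) ∨ ((x0 ∨ F) ∧ (¬x0 ∧ (T ∨ F))))
  [1] ¬((x0 ∧ (x0 ∨ F)) ∧ F) ∧ ¬((x0 ∨ F) ∧ (¬x0 ∧ (T ∨ F)))
  [2] (¬(x0 ∧ (x0 ∨ F)) ∨ ¬F) ∧ ¬((x0 ∨ F) ∧ (¬x0 ∧ (T ∨ F)))
  [3] ((¬x0 ∨ ¬(x0 ∨ F)) ∨ ¬F) ∧ ¬((x0 ∨ F) ∧ (¬x0 ∧ (T ∨ F)))
  [4] ((¬x0 ∨ (¬x0 ∧ ¬F)) ∨ ¬F) ∧ ¬((x0 ∨ F) ∧ (¬x0 ∧ (T ∨ F)))
  [5] ((¬x0 ∨ (¬x0 ∧ T)) ∨ ¬F) ∧ ¬((x0 ∨ F) ∧ (¬x0 ∧ (T ∨ F)))

Answer: after 5 steps: ((¬x0 ∨ (¬x0 ∧ T)) ∨ ¬F) ∧ ¬((x0 ∨ F) ∧ (¬x0 ∧ (T ∨ F)))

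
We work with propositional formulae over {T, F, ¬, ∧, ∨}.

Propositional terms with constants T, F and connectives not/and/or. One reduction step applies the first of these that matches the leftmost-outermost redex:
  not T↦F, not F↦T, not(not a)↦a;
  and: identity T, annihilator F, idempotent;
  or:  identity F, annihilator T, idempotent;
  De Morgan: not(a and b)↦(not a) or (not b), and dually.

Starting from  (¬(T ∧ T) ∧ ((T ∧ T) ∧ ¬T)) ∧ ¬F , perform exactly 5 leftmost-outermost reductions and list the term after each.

Answer: after 5 steps: F

Derivation:
  start: (¬(T ∧ T) ∧ ((T ∧ T) ∧ ¬T)) ∧ ¬F
  →1  ((¬T ∨ ¬T) ∧ ((T ∧ T) ∧ ¬T)) ∧ ¬F
  →2  (¬T ∧ ((T ∧ T) ∧ ¬T)) ∧ ¬F
  →3  (F ∧ ((T ∧ T) ∧ ¬T)) ∧ ¬F
  →4  F ∧ ¬F
  →5  F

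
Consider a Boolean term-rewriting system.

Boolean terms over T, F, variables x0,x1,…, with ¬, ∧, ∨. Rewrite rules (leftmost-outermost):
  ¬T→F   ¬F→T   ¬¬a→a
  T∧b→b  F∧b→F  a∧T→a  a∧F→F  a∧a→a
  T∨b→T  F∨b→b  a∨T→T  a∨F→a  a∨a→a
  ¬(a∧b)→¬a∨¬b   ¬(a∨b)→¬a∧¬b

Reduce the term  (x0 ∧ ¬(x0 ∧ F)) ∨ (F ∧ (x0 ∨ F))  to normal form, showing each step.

Answer: normal form = x0  (in 6 steps)

Derivation:
  start: (x0 ∧ ¬(x0 ∧ F)) ∨ (F ∧ (x0 ∨ F))
  step 1: (x0 ∧ (¬x0 ∨ ¬F)) ∨ (F ∧ (x0 ∨ F))
  step 2: (x0 ∧ (¬x0 ∨ T)) ∨ (F ∧ (x0 ∨ F))
  step 3: (x0 ∧ T) ∨ (F ∧ (x0 ∨ F))
  step 4: x0 ∨ (F ∧ (x0 ∨ F))
  step 5: x0 ∨ F
  step 6: x0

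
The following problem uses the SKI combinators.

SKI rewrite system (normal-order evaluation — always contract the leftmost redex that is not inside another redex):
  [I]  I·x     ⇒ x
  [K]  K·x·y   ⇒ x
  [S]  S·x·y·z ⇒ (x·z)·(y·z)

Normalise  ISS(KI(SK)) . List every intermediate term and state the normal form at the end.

  start: ISS(KI(SK))
  step 1: SS(KI(SK))
  step 2: SSI

Answer: normal form = SSI  (in 2 steps)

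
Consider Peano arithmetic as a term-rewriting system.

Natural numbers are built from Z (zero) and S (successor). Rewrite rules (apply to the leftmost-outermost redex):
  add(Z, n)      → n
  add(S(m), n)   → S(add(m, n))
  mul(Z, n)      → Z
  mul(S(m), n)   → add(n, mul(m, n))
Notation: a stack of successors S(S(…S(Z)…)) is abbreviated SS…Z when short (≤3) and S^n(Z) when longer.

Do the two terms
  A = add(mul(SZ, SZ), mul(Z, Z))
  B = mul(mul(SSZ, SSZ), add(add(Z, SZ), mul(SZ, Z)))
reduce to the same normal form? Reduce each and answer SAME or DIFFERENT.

Term A:
  start: add(mul(SZ, SZ), mul(Z, Z))
  step 1: add(add(SZ, mul(Z, SZ)), mul(Z, Z))
  step 2: add(S(add(Z, mul(Z, SZ))), mul(Z, Z))
  step 3: S(add(add(Z, mul(Z, SZ)), mul(Z, Z)))
  step 4: S(add(mul(Z, SZ), mul(Z, Z)))
  step 5: S(add(Z, mul(Z, Z)))
  step 6: S(mul(Z, Z))
  step 7: SZ

Term B:
  start: mul(mul(SSZ, SSZ), add(add(Z, SZ), mul(SZ, Z)))
  step 1: mul(add(SSZ, mul(SZ, SSZ)), add(add(Z, SZ), mul(SZ, Z)))
  step 2: mul(S(add(SZ, mul(SZ, SSZ))), add(add(Z, SZ), mul(SZ, Z)))
  step 3: add(add(add(Z, SZ), mul(SZ, Z)), mul(add(SZ, mul(SZ, SSZ)), add(add(Z, SZ), mul(SZ, Z))))
  step 4: add(add(SZ, mul(SZ, Z)), mul(add(SZ, mul(SZ, SSZ)), add(add(Z, SZ), mul(SZ, Z))))
  step 5: add(S(add(Z, mul(SZ, Z))), mul(add(SZ, mul(SZ, SSZ)), add(add(Z, SZ), mul(SZ, Z))))
  step 6: S(add(add(Z, mul(SZ, Z)), mul(add(SZ, mul(SZ, SSZ)), add(add(Z, SZ), mul(SZ, Z)))))
  step 7: S(add(mul(SZ, Z), mul(add(SZ, mul(SZ, SSZ)), add(add(Z, SZ), mul(SZ, Z)))))
  step 8: S(add(add(Z, mul(Z, Z)), mul(add(SZ, mul(SZ, SSZ)), add(add(Z, SZ), mul(SZ, Z)))))
  step 9: S(add(mul(Z, Z), mul(add(SZ, mul(SZ, SSZ)), add(add(Z, SZ), mul(SZ, Z)))))
  step 10: S(add(Z, mul(add(SZ, mul(SZ, SSZ)), add(add(Z, SZ), mul(SZ, Z)))))
  step 11: S(mul(add(SZ, mul(SZ, SSZ)), add(add(Z, SZ), mul(SZ, Z))))
  step 12: S(mul(S(add(Z, mul(SZ, SSZ))), add(add(Z, SZ), mul(SZ, Z))))
  step 13: S(add(add(add(Z, SZ), mul(SZ, Z)), mul(add(Z, mul(SZ, SSZ)), add(add(Z, SZ), mul(SZ, Z)))))
  step 14: S(add(add(SZ, mul(SZ, Z)), mul(add(Z, mul(SZ, SSZ)), add(add(Z, SZ), mul(SZ, Z)))))
  step 15: S(add(S(add(Z, mul(SZ, Z))), mul(add(Z, mul(SZ, SSZ)), add(add(Z, SZ), mul(SZ, Z)))))
  step 16: S(S(add(add(Z, mul(SZ, Z)), mul(add(Z, mul(SZ, SSZ)), add(add(Z, SZ), mul(SZ, Z))))))
  step 17: S(S(add(mul(SZ, Z), mul(add(Z, mul(SZ, SSZ)), add(add(Z, SZ), mul(SZ, Z))))))
  step 18: S(S(add(add(Z, mul(Z, Z)), mul(add(Z, mul(SZ, SSZ)), add(add(Z, SZ), mul(SZ, Z))))))
  step 19: S(S(add(mul(Z, Z), mul(add(Z, mul(SZ, SSZ)), add(add(Z, SZ), mul(SZ, Z))))))
  step 20: S(S(add(Z, mul(add(Z, mul(SZ, SSZ)), add(add(Z, SZ), mul(SZ, Z))))))
  step 21: S(S(mul(add(Z, mul(SZ, SSZ)), add(add(Z, SZ), mul(SZ, Z)))))
  step 22: S(S(mul(mul(SZ, SSZ), add(add(Z, SZ), mul(SZ, Z)))))
  step 23: S(S(mul(add(SSZ, mul(Z, SSZ)), add(add(Z, SZ), mul(SZ, Z)))))
  step 24: S(S(mul(S(add(SZ, mul(Z, SSZ))), add(add(Z, SZ), mul(SZ, Z)))))
  step 25: S(S(add(add(add(Z, SZ), mul(SZ, Z)), mul(add(SZ, mul(Z, SSZ)), add(add(Z, SZ), mul(SZ, Z))))))
  step 26: S(S(add(add(SZ, mul(SZ, Z)), mul(add(SZ, mul(Z, SSZ)), add(add(Z, SZ), mul(SZ, Z))))))
  step 27: S(S(add(S(add(Z, mul(SZ, Z))), mul(add(SZ, mul(Z, SSZ)), add(add(Z, SZ), mul(SZ, Z))))))
  step 28: S(S(S(add(add(Z, mul(SZ, Z)), mul(add(SZ, mul(Z, SSZ)), add(add(Z, SZ), mul(SZ, Z)))))))
  step 29: S(S(S(add(mul(SZ, Z), mul(add(SZ, mul(Z, SSZ)), add(add(Z, SZ), mul(SZ, Z)))))))
  step 30: S(S(S(add(add(Z, mul(Z, Z)), mul(add(SZ, mul(Z, SSZ)), add(add(Z, SZ), mul(SZ, Z)))))))
  step 31: S(S(S(add(mul(Z, Z), mul(add(SZ, mul(Z, SSZ)), add(add(Z, SZ), mul(SZ, Z)))))))
  step 32: S(S(S(add(Z, mul(add(SZ, mul(Z, SSZ)), add(add(Z, SZ), mul(SZ, Z)))))))
  step 33: S(S(S(mul(add(SZ, mul(Z, SSZ)), add(add(Z, SZ), mul(SZ, Z))))))
  step 34: S(S(S(mul(S(add(Z, mul(Z, SSZ))), add(add(Z, SZ), mul(SZ, Z))))))
  step 35: S(S(S(add(add(add(Z, SZ), mul(SZ, Z)), mul(add(Z, mul(Z, SSZ)), add(add(Z, SZ), mul(SZ, Z)))))))
  step 36: S(S(S(add(add(SZ, mul(SZ, Z)), mul(add(Z, mul(Z, SSZ)), add(add(Z, SZ), mul(SZ, Z)))))))
  step 37: S(S(S(add(S(add(Z, mul(SZ, Z))), mul(add(Z, mul(Z, SSZ)), add(add(Z, SZ), mul(SZ, Z)))))))
  step 38: S(S(S(S(add(add(Z, mul(SZ, Z)), mul(add(Z, mul(Z, SSZ)), add(add(Z, SZ), mul(SZ, Z))))))))
  step 39: S(S(S(S(add(mul(SZ, Z), mul(add(Z, mul(Z, SSZ)), add(add(Z, SZ), mul(SZ, Z))))))))
  step 40: S(S(S(S(add(add(Z, mul(Z, Z)), mul(add(Z, mul(Z, SSZ)), add(add(Z, SZ), mul(SZ, Z))))))))
  step 41: S(S(S(S(add(mul(Z, Z), mul(add(Z, mul(Z, SSZ)), add(add(Z, SZ), mul(SZ, Z))))))))
  step 42: S(S(S(S(add(Z, mul(add(Z, mul(Z, SSZ)), add(add(Z, SZ), mul(SZ, Z))))))))
  step 43: S(S(S(S(mul(add(Z, mul(Z, SSZ)), add(add(Z, SZ), mul(SZ, Z)))))))
  step 44: S(S(S(S(mul(mul(Z, SSZ), add(add(Z, SZ), mul(SZ, Z)))))))
  step 45: S(S(S(S(mul(Z, add(add(Z, SZ), mul(SZ, Z)))))))
  step 46: S^4(Z)

Answer: DIFFERENT — A ⇓ SZ, B ⇓ S^4(Z)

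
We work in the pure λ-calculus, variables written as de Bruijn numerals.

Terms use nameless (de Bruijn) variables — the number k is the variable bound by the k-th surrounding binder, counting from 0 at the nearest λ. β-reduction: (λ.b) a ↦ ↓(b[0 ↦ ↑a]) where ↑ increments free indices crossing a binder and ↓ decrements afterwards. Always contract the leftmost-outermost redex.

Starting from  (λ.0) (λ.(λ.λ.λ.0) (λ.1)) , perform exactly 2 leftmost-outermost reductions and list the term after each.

Answer: after 2 steps: λ.λ.λ.0

Reduction:
  start: (λ.0) (λ.(λ.λ.λ.0) (λ.1))
  [1] λ.(λ.λ.λ.0) (λ.1)
  [2] λ.λ.λ.0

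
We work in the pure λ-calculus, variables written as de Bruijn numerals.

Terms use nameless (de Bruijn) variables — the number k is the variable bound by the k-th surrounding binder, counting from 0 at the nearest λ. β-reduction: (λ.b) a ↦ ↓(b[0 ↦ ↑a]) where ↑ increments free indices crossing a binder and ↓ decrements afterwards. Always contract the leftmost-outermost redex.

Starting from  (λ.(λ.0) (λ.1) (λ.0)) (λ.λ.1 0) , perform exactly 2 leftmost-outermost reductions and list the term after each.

Answer: after 2 steps: (λ.λ.λ.1 0) (λ.0)

Derivation:
  start: (λ.(λ.0) (λ.1) (λ.0)) (λ.λ.1 0)
  [1] (λ.0) (λ.λ.λ.1 0) (λ.0)
  [2] (λ.λ.λ.1 0) (λ.0)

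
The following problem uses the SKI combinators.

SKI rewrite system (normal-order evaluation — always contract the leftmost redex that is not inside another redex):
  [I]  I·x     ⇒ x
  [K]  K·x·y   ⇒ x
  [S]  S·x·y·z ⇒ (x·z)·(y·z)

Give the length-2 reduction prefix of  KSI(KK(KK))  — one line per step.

  start: KSI(KK(KK))
  [1] S(KK(KK))
  [2] SK

Answer: after 2 steps: SK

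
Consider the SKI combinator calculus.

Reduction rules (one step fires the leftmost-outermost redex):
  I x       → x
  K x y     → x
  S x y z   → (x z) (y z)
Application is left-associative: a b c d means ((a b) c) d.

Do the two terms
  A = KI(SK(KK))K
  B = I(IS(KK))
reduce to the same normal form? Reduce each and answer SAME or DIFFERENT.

Term A:
  start: KI(SK(KK))K
  [1] IK
  [2] K

Term B:
  start: I(IS(KK))
  [1] IS(KK)
  [2] S(KK)

Answer: DIFFERENT — A ⇓ K, B ⇓ S(KK)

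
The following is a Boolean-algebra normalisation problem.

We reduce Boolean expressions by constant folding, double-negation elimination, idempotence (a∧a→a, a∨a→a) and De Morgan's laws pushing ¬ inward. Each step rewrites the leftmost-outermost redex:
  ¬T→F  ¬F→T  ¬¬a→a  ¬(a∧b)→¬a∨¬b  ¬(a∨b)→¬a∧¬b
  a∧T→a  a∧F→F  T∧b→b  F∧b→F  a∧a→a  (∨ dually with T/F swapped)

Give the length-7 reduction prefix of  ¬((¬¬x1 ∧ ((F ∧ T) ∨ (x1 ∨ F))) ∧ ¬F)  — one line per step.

Answer: after 7 steps: (¬x1 ∨ (T ∧ ¬(x1 ∨ F))) ∨ ¬¬F

Reduction:
  start: ¬((¬¬x1 ∧ ((F ∧ T) ∨ (x1 ∨ F))) ∧ ¬F)
  [1] ¬(¬¬x1 ∧ ((F ∧ T) ∨ (x1 ∨ F))) ∨ ¬¬F
  [2] (¬¬¬x1 ∨ ¬((F ∧ T) ∨ (x1 ∨ F))) ∨ ¬¬F
  [3] (¬x1 ∨ ¬((F ∧ T) ∨ (x1 ∨ F))) ∨ ¬¬F
  [4] (¬x1 ∨ (¬(F ∧ T) ∧ ¬(x1 ∨ F))) ∨ ¬¬F
  [5] (¬x1 ∨ ((¬F ∨ ¬T) ∧ ¬(x1 ∨ F))) ∨ ¬¬F
  [6] (¬x1 ∨ ((T ∨ ¬T) ∧ ¬(x1 ∨ F))) ∨ ¬¬F
  [7] (¬x1 ∨ (T ∧ ¬(x1 ∨ F))) ∨ ¬¬F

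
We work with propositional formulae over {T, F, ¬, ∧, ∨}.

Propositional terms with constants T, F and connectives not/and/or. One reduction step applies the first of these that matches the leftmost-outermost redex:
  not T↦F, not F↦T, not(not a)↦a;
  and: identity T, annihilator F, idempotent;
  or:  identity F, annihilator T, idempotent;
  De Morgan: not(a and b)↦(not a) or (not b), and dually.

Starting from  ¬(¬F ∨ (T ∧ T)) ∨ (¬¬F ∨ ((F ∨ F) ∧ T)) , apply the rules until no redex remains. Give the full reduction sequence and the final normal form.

Answer: normal form = F  (in 8 steps)

Derivation:
  start: ¬(¬F ∨ (T ∧ T)) ∨ (¬¬F ∨ ((F ∨ F) ∧ T))
  [1] (¬¬F ∧ ¬(T ∧ T)) ∨ (¬¬F ∨ ((F ∨ F) ∧ T))
  [2] (F ∧ ¬(T ∧ T)) ∨ (¬¬F ∨ ((F ∨ F) ∧ T))
  [3] F ∨ (¬¬F ∨ ((F ∨ F) ∧ T))
  [4] ¬¬F ∨ ((F ∨ F) ∧ T)
  [5] F ∨ ((F ∨ F) ∧ T)
  [6] (F ∨ F) ∧ T
  [7] F ∨ F
  [8] F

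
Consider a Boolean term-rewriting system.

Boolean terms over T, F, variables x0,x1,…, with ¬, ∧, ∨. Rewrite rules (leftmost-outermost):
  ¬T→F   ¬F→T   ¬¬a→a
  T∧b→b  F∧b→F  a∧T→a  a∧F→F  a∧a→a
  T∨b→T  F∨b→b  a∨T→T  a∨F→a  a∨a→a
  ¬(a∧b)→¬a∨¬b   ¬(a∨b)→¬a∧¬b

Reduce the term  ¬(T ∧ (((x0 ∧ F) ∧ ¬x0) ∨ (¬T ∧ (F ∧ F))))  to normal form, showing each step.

  start: ¬(T ∧ (((x0 ∧ F) ∧ ¬x0) ∨ (¬T ∧ (F ∧ F))))
  →1  ¬T ∨ ¬(((x0 ∧ F) ∧ ¬x0) ∨ (¬T ∧ (F ∧ F)))
  →2  F ∨ ¬(((x0 ∧ F) ∧ ¬x0) ∨ (¬T ∧ (F ∧ F)))
  →3  ¬(((x0 ∧ F) ∧ ¬x0) ∨ (¬T ∧ (F ∧ F)))
  →4  ¬((x0 ∧ F) ∧ ¬x0) ∧ ¬(¬T ∧ (F ∧ F))
  →5  (¬(x0 ∧ F) ∨ ¬¬x0) ∧ ¬(¬T ∧ (F ∧ F))
  →6  ((¬x0 ∨ ¬F) ∨ ¬¬x0) ∧ ¬(¬T ∧ (F ∧ F))
  →7  ((¬x0 ∨ T) ∨ ¬¬x0) ∧ ¬(¬T ∧ (F ∧ F))
  →8  (T ∨ ¬¬x0) ∧ ¬(¬T ∧ (F ∧ F))
  →9  T ∧ ¬(¬T ∧ (F ∧ F))
  →10  ¬(¬T ∧ (F ∧ F))
  →11  ¬¬T ∨ ¬(F ∧ F)
  →12  T ∨ ¬(F ∧ F)
  →13  T

Answer: normal form = T  (in 13 steps)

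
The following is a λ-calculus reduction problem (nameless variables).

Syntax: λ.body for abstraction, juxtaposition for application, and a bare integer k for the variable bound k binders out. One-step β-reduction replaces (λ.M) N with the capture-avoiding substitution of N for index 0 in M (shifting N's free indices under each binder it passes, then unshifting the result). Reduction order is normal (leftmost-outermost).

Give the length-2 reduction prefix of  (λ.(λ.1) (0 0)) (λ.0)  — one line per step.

Answer: after 2 steps: λ.0

Reduction:
  start: (λ.(λ.1) (0 0)) (λ.0)
  step 1: (λ.λ.0) ((λ.0) (λ.0))
  step 2: λ.0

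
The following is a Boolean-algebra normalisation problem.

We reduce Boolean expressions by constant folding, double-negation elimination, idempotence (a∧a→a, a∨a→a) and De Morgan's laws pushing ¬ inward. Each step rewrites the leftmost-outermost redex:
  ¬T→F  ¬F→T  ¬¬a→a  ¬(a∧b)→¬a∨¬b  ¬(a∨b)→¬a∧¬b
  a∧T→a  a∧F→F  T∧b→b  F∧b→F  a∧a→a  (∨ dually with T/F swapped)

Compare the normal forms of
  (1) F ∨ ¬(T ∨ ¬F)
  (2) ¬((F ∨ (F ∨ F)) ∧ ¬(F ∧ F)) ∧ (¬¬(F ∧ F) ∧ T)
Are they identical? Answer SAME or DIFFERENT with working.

Answer: SAME — A ⇓ F, B ⇓ F

Reduction:
Term A:
  start: F ∨ ¬(T ∨ ¬F)
  →1  ¬(T ∨ ¬F)
  →2  ¬T ∧ ¬¬F
  →3  F ∧ ¬¬F
  →4  F

Term B:
  start: ¬((F ∨ (F ∨ F)) ∧ ¬(F ∧ F)) ∧ (¬¬(F ∧ F) ∧ T)
  →1  (¬(F ∨ (F ∨ F)) ∨ ¬¬(F ∧ F)) ∧ (¬¬(F ∧ F) ∧ T)
  →2  ((¬F ∧ ¬(F ∨ F)) ∨ ¬¬(F ∧ F)) ∧ (¬¬(F ∧ F) ∧ T)
  →3  ((T ∧ ¬(F ∨ F)) ∨ ¬¬(F ∧ F)) ∧ (¬¬(F ∧ F) ∧ T)
  →4  (¬(F ∨ F) ∨ ¬¬(F ∧ F)) ∧ (¬¬(F ∧ F) ∧ T)
  →5  ((¬F ∧ ¬F) ∨ ¬¬(F ∧ F)) ∧ (¬¬(F ∧ F) ∧ T)
  →6  (¬F ∨ ¬¬(F ∧ F)) ∧ (¬¬(F ∧ F) ∧ T)
  →7  (T ∨ ¬¬(F ∧ F)) ∧ (¬¬(F ∧ F) ∧ T)
  →8  T ∧ (¬¬(F ∧ F) ∧ T)
  →9  ¬¬(F ∧ F) ∧ T
  →10  ¬¬(F ∧ F)
  →11  F ∧ F
  →12  F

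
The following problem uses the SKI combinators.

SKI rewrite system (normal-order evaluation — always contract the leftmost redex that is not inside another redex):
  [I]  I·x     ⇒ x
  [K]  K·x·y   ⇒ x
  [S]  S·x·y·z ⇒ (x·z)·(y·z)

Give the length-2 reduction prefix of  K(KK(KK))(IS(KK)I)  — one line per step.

Answer: after 2 steps: K

Reduction:
  start: K(KK(KK))(IS(KK)I)
  [1] KK(KK)
  [2] K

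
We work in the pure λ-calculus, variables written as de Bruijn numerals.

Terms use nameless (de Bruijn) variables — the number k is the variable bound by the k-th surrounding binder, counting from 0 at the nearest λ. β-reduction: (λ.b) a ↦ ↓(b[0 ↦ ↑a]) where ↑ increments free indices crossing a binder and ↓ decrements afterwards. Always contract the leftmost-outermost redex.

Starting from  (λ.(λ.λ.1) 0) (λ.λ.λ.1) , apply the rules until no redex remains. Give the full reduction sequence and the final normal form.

Answer: normal form = λ.λ.λ.λ.1  (in 2 steps)

Derivation:
  start: (λ.(λ.λ.1) 0) (λ.λ.λ.1)
  [1] (λ.λ.1) (λ.λ.λ.1)
  [2] λ.λ.λ.λ.1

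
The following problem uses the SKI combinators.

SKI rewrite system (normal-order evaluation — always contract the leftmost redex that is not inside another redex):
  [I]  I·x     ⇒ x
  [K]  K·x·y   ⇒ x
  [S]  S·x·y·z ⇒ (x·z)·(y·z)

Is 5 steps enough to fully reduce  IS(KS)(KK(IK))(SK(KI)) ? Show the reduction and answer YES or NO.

Answer: YES — reaches normal form S(K(SK(KI))) in 4 ≤ 5 steps

Derivation:
  start: IS(KS)(KK(IK))(SK(KI))
  step 1: S(KS)(KK(IK))(SK(KI))
  step 2: KS(SK(KI))(KK(IK)(SK(KI)))
  step 3: S(KK(IK)(SK(KI)))
  step 4: S(K(SK(KI)))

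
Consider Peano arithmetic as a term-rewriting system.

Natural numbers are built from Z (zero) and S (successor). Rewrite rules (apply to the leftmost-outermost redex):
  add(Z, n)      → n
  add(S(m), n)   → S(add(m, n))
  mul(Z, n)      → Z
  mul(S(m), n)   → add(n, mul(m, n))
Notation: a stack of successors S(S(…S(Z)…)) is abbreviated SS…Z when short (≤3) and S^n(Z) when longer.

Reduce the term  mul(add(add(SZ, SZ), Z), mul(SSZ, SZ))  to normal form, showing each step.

  start: mul(add(add(SZ, SZ), Z), mul(SSZ, SZ))
  step 1: mul(add(S(add(Z, SZ)), Z), mul(SSZ, SZ))
  step 2: mul(S(add(add(Z, SZ), Z)), mul(SSZ, SZ))
  step 3: add(mul(SSZ, SZ), mul(add(add(Z, SZ), Z), mul(SSZ, SZ)))
  step 4: add(add(SZ, mul(SZ, SZ)), mul(add(add(Z, SZ), Z), mul(SSZ, SZ)))
  step 5: add(S(add(Z, mul(SZ, SZ))), mul(add(add(Z, SZ), Z), mul(SSZ, SZ)))
  step 6: S(add(add(Z, mul(SZ, SZ)), mul(add(add(Z, SZ), Z), mul(SSZ, SZ))))
  step 7: S(add(mul(SZ, SZ), mul(add(add(Z, SZ), Z), mul(SSZ, SZ))))
  step 8: S(add(add(SZ, mul(Z, SZ)), mul(add(add(Z, SZ), Z), mul(SSZ, SZ))))
  step 9: S(add(S(add(Z, mul(Z, SZ))), mul(add(add(Z, SZ), Z), mul(SSZ, SZ))))
  step 10: S(S(add(add(Z, mul(Z, SZ)), mul(add(add(Z, SZ), Z), mul(SSZ, SZ)))))
  step 11: S(S(add(mul(Z, SZ), mul(add(add(Z, SZ), Z), mul(SSZ, SZ)))))
  step 12: S(S(add(Z, mul(add(add(Z, SZ), Z), mul(SSZ, SZ)))))
  step 13: S(S(mul(add(add(Z, SZ), Z), mul(SSZ, SZ))))
  step 14: S(S(mul(add(SZ, Z), mul(SSZ, SZ))))
  step 15: S(S(mul(S(add(Z, Z)), mul(SSZ, SZ))))
  step 16: S(S(add(mul(SSZ, SZ), mul(add(Z, Z), mul(SSZ, SZ)))))
  step 17: S(S(add(add(SZ, mul(SZ, SZ)), mul(add(Z, Z), mul(SSZ, SZ)))))
  step 18: S(S(add(S(add(Z, mul(SZ, SZ))), mul(add(Z, Z), mul(SSZ, SZ)))))
  step 19: S(S(S(add(add(Z, mul(SZ, SZ)), mul(add(Z, Z), mul(SSZ, SZ))))))
  step 20: S(S(S(add(mul(SZ, SZ), mul(add(Z, Z), mul(SSZ, SZ))))))
  step 21: S(S(S(add(add(SZ, mul(Z, SZ)), mul(add(Z, Z), mul(SSZ, SZ))))))
  step 22: S(S(S(add(S(add(Z, mul(Z, SZ))), mul(add(Z, Z), mul(SSZ, SZ))))))
  step 23: S(S(S(S(add(add(Z, mul(Z, SZ)), mul(add(Z, Z), mul(SSZ, SZ)))))))
  step 24: S(S(S(S(add(mul(Z, SZ), mul(add(Z, Z), mul(SSZ, SZ)))))))
  step 25: S(S(S(S(add(Z, mul(add(Z, Z), mul(SSZ, SZ)))))))
  step 26: S(S(S(S(mul(add(Z, Z), mul(SSZ, SZ))))))
  step 27: S(S(S(S(mul(Z, mul(SSZ, SZ))))))
  step 28: S^4(Z)

Answer: normal form = S^4(Z)  (in 28 steps)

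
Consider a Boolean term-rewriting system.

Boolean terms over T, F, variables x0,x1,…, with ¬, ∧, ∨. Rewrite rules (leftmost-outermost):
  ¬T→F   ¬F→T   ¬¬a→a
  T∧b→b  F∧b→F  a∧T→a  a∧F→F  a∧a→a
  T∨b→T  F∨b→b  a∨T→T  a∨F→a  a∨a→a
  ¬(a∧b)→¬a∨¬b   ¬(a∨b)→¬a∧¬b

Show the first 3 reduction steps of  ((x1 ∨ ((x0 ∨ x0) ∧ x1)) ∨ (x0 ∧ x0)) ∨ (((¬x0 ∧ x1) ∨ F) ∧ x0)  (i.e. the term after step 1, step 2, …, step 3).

Answer: after 3 steps: ((x1 ∨ (x0 ∧ x1)) ∨ x0) ∨ ((¬x0 ∧ x1) ∧ x0)

Working:
  start: ((x1 ∨ ((x0 ∨ x0) ∧ x1)) ∨ (x0 ∧ x0)) ∨ (((¬x0 ∧ x1) ∨ F) ∧ x0)
  →1  ((x1 ∨ (x0 ∧ x1)) ∨ (x0 ∧ x0)) ∨ (((¬x0 ∧ x1) ∨ F) ∧ x0)
  →2  ((x1 ∨ (x0 ∧ x1)) ∨ x0) ∨ (((¬x0 ∧ x1) ∨ F) ∧ x0)
  →3  ((x1 ∨ (x0 ∧ x1)) ∨ x0) ∨ ((¬x0 ∧ x1) ∧ x0)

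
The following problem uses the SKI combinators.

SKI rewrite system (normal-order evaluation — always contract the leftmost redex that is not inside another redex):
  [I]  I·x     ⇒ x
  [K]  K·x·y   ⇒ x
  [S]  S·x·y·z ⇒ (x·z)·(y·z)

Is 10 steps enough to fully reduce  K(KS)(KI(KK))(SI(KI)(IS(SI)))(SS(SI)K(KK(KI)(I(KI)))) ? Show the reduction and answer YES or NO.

Answer: YES — reaches normal form S(K(KI)) in 7 ≤ 10 steps

Working:
  start: K(KS)(KI(KK))(SI(KI)(IS(SI)))(SS(SI)K(KK(KI)(I(KI))))
  step 1: KS(SI(KI)(IS(SI)))(SS(SI)K(KK(KI)(I(KI))))
  step 2: S(SS(SI)K(KK(KI)(I(KI))))
  step 3: S(SK(SIK)(KK(KI)(I(KI))))
  step 4: S(K(KK(KI)(I(KI)))(SIK(KK(KI)(I(KI)))))
  step 5: S(KK(KI)(I(KI)))
  step 6: S(K(I(KI)))
  step 7: S(K(KI))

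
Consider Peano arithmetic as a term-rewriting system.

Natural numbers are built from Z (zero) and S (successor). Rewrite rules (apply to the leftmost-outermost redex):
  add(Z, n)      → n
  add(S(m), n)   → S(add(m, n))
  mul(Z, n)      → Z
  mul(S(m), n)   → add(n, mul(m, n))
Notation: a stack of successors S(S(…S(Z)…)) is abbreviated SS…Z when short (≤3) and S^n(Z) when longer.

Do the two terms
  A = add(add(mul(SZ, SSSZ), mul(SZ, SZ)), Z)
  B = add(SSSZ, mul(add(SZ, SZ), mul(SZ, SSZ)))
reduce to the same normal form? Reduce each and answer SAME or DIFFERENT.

Answer: DIFFERENT — A ⇓ S^4(Z), B ⇓ S^7(Z)

Working:
Term A:
  start: add(add(mul(SZ, SSSZ), mul(SZ, SZ)), Z)
  step 1: add(add(add(SSSZ, mul(Z, SSSZ)), mul(SZ, SZ)), Z)
  step 2: add(add(S(add(SSZ, mul(Z, SSSZ))), mul(SZ, SZ)), Z)
  step 3: add(S(add(add(SSZ, mul(Z, SSSZ)), mul(SZ, SZ))), Z)
  step 4: S(add(add(add(SSZ, mul(Z, SSSZ)), mul(SZ, SZ)), Z))
  step 5: S(add(add(S(add(SZ, mul(Z, SSSZ))), mul(SZ, SZ)), Z))
  step 6: S(add(S(add(add(SZ, mul(Z, SSSZ)), mul(SZ, SZ))), Z))
  step 7: S(S(add(add(add(SZ, mul(Z, SSSZ)), mul(SZ, SZ)), Z)))
  step 8: S(S(add(add(S(add(Z, mul(Z, SSSZ))), mul(SZ, SZ)), Z)))
  step 9: S(S(add(S(add(add(Z, mul(Z, SSSZ)), mul(SZ, SZ))), Z)))
  step 10: S(S(S(add(add(add(Z, mul(Z, SSSZ)), mul(SZ, SZ)), Z))))
  step 11: S(S(S(add(add(mul(Z, SSSZ), mul(SZ, SZ)), Z))))
  step 12: S(S(S(add(add(Z, mul(SZ, SZ)), Z))))
  step 13: S(S(S(add(mul(SZ, SZ), Z))))
  step 14: S(S(S(add(add(SZ, mul(Z, SZ)), Z))))
  step 15: S(S(S(add(S(add(Z, mul(Z, SZ))), Z))))
  step 16: S(S(S(S(add(add(Z, mul(Z, SZ)), Z)))))
  step 17: S(S(S(S(add(mul(Z, SZ), Z)))))
  step 18: S(S(S(S(add(Z, Z)))))
  step 19: S^4(Z)

Term B:
  start: add(SSSZ, mul(add(SZ, SZ), mul(SZ, SSZ)))
  step 1: S(add(SSZ, mul(add(SZ, SZ), mul(SZ, SSZ))))
  step 2: S(S(add(SZ, mul(add(SZ, SZ), mul(SZ, SSZ)))))
  step 3: S(S(S(add(Z, mul(add(SZ, SZ), mul(SZ, SSZ))))))
  step 4: S(S(S(mul(add(SZ, SZ), mul(SZ, SSZ)))))
  step 5: S(S(S(mul(S(add(Z, SZ)), mul(SZ, SSZ)))))
  step 6: S(S(S(add(mul(SZ, SSZ), mul(add(Z, SZ), mul(SZ, SSZ))))))
  step 7: S(S(S(add(add(SSZ, mul(Z, SSZ)), mul(add(Z, SZ), mul(SZ, SSZ))))))
  step 8: S(S(S(add(S(add(SZ, mul(Z, SSZ))), mul(add(Z, SZ), mul(SZ, SSZ))))))
  step 9: S(S(S(S(add(add(SZ, mul(Z, SSZ)), mul(add(Z, SZ), mul(SZ, SSZ)))))))
  step 10: S(S(S(S(add(S(add(Z, mul(Z, SSZ))), mul(add(Z, SZ), mul(SZ, SSZ)))))))
  step 11: S(S(S(S(S(add(add(Z, mul(Z, SSZ)), mul(add(Z, SZ), mul(SZ, SSZ))))))))
  step 12: S(S(S(S(S(add(mul(Z, SSZ), mul(add(Z, SZ), mul(SZ, SSZ))))))))
  step 13: S(S(S(S(S(add(Z, mul(add(Z, SZ), mul(SZ, SSZ))))))))
  step 14: S(S(S(S(S(mul(add(Z, SZ), mul(SZ, SSZ)))))))
  step 15: S(S(S(S(S(mul(SZ, mul(SZ, SSZ)))))))
  step 16: S(S(S(S(S(add(mul(SZ, SSZ), mul(Z, mul(SZ, SSZ))))))))
  step 17: S(S(S(S(S(add(add(SSZ, mul(Z, SSZ)), mul(Z, mul(SZ, SSZ))))))))
  step 18: S(S(S(S(S(add(S(add(SZ, mul(Z, SSZ))), mul(Z, mul(SZ, SSZ))))))))
  step 19: S(S(S(S(S(S(add(add(SZ, mul(Z, SSZ)), mul(Z, mul(SZ, SSZ)))))))))
  step 20: S(S(S(S(S(S(add(S(add(Z, mul(Z, SSZ))), mul(Z, mul(SZ, SSZ)))))))))
  step 21: S(S(S(S(S(S(S(add(add(Z, mul(Z, SSZ)), mul(Z, mul(SZ, SSZ))))))))))
  step 22: S(S(S(S(S(S(S(add(mul(Z, SSZ), mul(Z, mul(SZ, SSZ))))))))))
  step 23: S(S(S(S(S(S(S(add(Z, mul(Z, mul(SZ, SSZ))))))))))
  step 24: S(S(S(S(S(S(S(mul(Z, mul(SZ, SSZ)))))))))
  step 25: S^7(Z)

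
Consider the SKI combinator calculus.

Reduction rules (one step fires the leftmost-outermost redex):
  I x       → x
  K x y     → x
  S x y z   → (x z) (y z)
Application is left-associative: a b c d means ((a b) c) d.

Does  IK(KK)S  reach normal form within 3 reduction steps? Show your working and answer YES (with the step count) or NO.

  start: IK(KK)S
  →1  K(KK)S
  →2  KK

Answer: YES — reaches normal form KK in 2 ≤ 3 steps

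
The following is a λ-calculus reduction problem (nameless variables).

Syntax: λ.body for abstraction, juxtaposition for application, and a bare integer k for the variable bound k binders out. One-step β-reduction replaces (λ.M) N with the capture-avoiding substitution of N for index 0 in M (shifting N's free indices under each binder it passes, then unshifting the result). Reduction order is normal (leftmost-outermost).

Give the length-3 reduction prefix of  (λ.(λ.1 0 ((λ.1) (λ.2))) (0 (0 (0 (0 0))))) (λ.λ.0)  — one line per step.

Answer: after 3 steps: (λ.0) ((λ.(λ.λ.0) ((λ.λ.0) ((λ.λ.0) ((λ.λ.0) (λ.λ.0))))) (λ.λ.λ.0))

Working:
  start: (λ.(λ.1 0 ((λ.1) (λ.2))) (0 (0 (0 (0 0))))) (λ.λ.0)
  →1  (λ.(λ.λ.0) 0 ((λ.1) (λ.λ.λ.0))) ((λ.λ.0) ((λ.λ.0) ((λ.λ.0) ((λ.λ.0) (λ.λ.0)))))
  →2  (λ.λ.0) ((λ.λ.0) ((λ.λ.0) ((λ.λ.0) ((λ.λ.0) (λ.λ.0))))) ((λ.(λ.λ.0) ((λ.λ.0) ((λ.λ.0) ((λ.λ.0) (λ.λ.0))))) (λ.λ.λ.0))
  →3  (λ.0) ((λ.(λ.λ.0) ((λ.λ.0) ((λ.λ.0) ((λ.λ.0) (λ.λ.0))))) (λ.λ.λ.0))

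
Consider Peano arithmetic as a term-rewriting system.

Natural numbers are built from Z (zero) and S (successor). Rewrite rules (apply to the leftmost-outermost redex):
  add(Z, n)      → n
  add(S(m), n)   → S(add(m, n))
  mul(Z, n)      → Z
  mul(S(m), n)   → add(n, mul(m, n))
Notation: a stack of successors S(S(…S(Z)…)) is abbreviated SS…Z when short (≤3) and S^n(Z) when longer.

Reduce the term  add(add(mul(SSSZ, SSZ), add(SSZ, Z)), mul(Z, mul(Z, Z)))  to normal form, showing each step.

Answer: normal form = S^8(Z)  (in 33 steps)

Working:
  start: add(add(mul(SSSZ, SSZ), add(SSZ, Z)), mul(Z, mul(Z, Z)))
  [1] add(add(add(SSZ, mul(SSZ, SSZ)), add(SSZ, Z)), mul(Z, mul(Z, Z)))
  [2] add(add(S(add(SZ, mul(SSZ, SSZ))), add(SSZ, Z)), mul(Z, mul(Z, Z)))
  [3] add(S(add(add(SZ, mul(SSZ, SSZ)), add(SSZ, Z))), mul(Z, mul(Z, Z)))
  [4] S(add(add(add(SZ, mul(SSZ, SSZ)), add(SSZ, Z)), mul(Z, mul(Z, Z))))
  [5] S(add(add(S(add(Z, mul(SSZ, SSZ))), add(SSZ, Z)), mul(Z, mul(Z, Z))))
  [6] S(add(S(add(add(Z, mul(SSZ, SSZ)), add(SSZ, Z))), mul(Z, mul(Z, Z))))
  [7] S(S(add(add(add(Z, mul(SSZ, SSZ)), add(SSZ, Z)), mul(Z, mul(Z, Z)))))
  [8] S(S(add(add(mul(SSZ, SSZ), add(SSZ, Z)), mul(Z, mul(Z, Z)))))
  [9] S(S(add(add(add(SSZ, mul(SZ, SSZ)), add(SSZ, Z)), mul(Z, mul(Z, Z)))))
  [10] S(S(add(add(S(add(SZ, mul(SZ, SSZ))), add(SSZ, Z)), mul(Z, mul(Z, Z)))))
  [11] S(S(add(S(add(add(SZ, mul(SZ, SSZ)), add(SSZ, Z))), mul(Z, mul(Z, Z)))))
  [12] S(S(S(add(add(add(SZ, mul(SZ, SSZ)), add(SSZ, Z)), mul(Z, mul(Z, Z))))))
  [13] S(S(S(add(add(S(add(Z, mul(SZ, SSZ))), add(SSZ, Z)), mul(Z, mul(Z, Z))))))
  [14] S(S(S(add(S(add(add(Z, mul(SZ, SSZ)), add(SSZ, Z))), mul(Z, mul(Z, Z))))))
  [15] S(S(S(S(add(add(add(Z, mul(SZ, SSZ)), add(SSZ, Z)), mul(Z, mul(Z, Z)))))))
  [16] S(S(S(S(add(add(mul(SZ, SSZ), add(SSZ, Z)), mul(Z, mul(Z, Z)))))))
  [17] S(S(S(S(add(add(add(SSZ, mul(Z, SSZ)), add(SSZ, Z)), mul(Z, mul(Z, Z)))))))
  [18] S(S(S(S(add(add(S(add(SZ, mul(Z, SSZ))), add(SSZ, Z)), mul(Z, mul(Z, Z)))))))
  [19] S(S(S(S(add(S(add(add(SZ, mul(Z, SSZ)), add(SSZ, Z))), mul(Z, mul(Z, Z)))))))
  [20] S(S(S(S(S(add(add(add(SZ, mul(Z, SSZ)), add(SSZ, Z)), mul(Z, mul(Z, Z))))))))
  [21] S(S(S(S(S(add(add(S(add(Z, mul(Z, SSZ))), add(SSZ, Z)), mul(Z, mul(Z, Z))))))))
  [22] S(S(S(S(S(add(S(add(add(Z, mul(Z, SSZ)), add(SSZ, Z))), mul(Z, mul(Z, Z))))))))
  [23] S(S(S(S(S(S(add(add(add(Z, mul(Z, SSZ)), add(SSZ, Z)), mul(Z, mul(Z, Z)))))))))
  [24] S(S(S(S(S(S(add(add(mul(Z, SSZ), add(SSZ, Z)), mul(Z, mul(Z, Z)))))))))
  [25] S(S(S(S(S(S(add(add(Z, add(SSZ, Z)), mul(Z, mul(Z, Z)))))))))
  [26] S(S(S(S(S(S(add(add(SSZ, Z), mul(Z, mul(Z, Z)))))))))
  [27] S(S(S(S(S(S(add(S(add(SZ, Z)), mul(Z, mul(Z, Z)))))))))
  [28] S(S(S(S(S(S(S(add(add(SZ, Z), mul(Z, mul(Z, Z))))))))))
  [29] S(S(S(S(S(S(S(add(S(add(Z, Z)), mul(Z, mul(Z, Z))))))))))
  [30] S(S(S(S(S(S(S(S(add(add(Z, Z), mul(Z, mul(Z, Z)))))))))))
  [31] S(S(S(S(S(S(S(S(add(Z, mul(Z, mul(Z, Z)))))))))))
  [32] S(S(S(S(S(S(S(S(mul(Z, mul(Z, Z))))))))))
  [33] S^8(Z)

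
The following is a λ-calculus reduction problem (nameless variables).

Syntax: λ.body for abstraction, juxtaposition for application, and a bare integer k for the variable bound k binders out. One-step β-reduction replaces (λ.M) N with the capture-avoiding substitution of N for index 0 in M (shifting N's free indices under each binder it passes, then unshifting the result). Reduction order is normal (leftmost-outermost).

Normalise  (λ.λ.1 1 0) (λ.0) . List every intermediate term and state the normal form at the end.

  start: (λ.λ.1 1 0) (λ.0)
  →1  λ.(λ.0) (λ.0) 0
  →2  λ.(λ.0) 0
  →3  λ.0

Answer: normal form = λ.0  (in 3 steps)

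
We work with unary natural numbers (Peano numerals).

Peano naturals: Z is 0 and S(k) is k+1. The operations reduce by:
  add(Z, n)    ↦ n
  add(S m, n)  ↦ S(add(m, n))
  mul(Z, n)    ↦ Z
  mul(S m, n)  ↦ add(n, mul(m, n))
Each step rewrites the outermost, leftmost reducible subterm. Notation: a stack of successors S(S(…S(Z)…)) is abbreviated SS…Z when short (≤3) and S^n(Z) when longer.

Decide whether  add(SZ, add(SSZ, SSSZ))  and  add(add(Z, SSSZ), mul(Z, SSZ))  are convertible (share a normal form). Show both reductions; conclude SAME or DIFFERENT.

Term A:
  start: add(SZ, add(SSZ, SSSZ))
  [1] S(add(Z, add(SSZ, SSSZ)))
  [2] S(add(SSZ, SSSZ))
  [3] S(S(add(SZ, SSSZ)))
  [4] S(S(S(add(Z, SSSZ))))
  [5] S^6(Z)

Term B:
  start: add(add(Z, SSSZ), mul(Z, SSZ))
  [1] add(SSSZ, mul(Z, SSZ))
  [2] S(add(SSZ, mul(Z, SSZ)))
  [3] S(S(add(SZ, mul(Z, SSZ))))
  [4] S(S(S(add(Z, mul(Z, SSZ)))))
  [5] S(S(S(mul(Z, SSZ))))
  [6] SSSZ

Answer: DIFFERENT — A ⇓ S^6(Z), B ⇓ SSSZ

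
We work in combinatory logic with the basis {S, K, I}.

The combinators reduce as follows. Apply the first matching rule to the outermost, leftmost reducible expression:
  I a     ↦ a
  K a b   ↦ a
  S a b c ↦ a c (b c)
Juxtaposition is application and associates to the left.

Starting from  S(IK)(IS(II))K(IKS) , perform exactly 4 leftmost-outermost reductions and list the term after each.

  start: S(IK)(IS(II))K(IKS)
  step 1: IKK(IS(II)K)(IKS)
  step 2: KK(IS(II)K)(IKS)
  step 3: K(IKS)
  step 4: K(KS)

Answer: after 4 steps: K(KS)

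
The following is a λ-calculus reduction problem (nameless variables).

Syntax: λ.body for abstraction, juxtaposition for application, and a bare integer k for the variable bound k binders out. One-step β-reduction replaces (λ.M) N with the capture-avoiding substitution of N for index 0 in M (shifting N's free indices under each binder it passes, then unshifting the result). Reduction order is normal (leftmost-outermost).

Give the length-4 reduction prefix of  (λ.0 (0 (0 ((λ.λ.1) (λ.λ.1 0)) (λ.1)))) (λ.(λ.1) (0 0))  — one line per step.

Answer: after 4 steps: (λ.(λ.(λ.1) (0 0)) ((λ.λ.1) (λ.λ.1 0)) (λ.λ.(λ.1) (0 0))) ((λ.(λ.1) (0 0)) ((λ.λ.1) (λ.λ.1 0)) (λ.λ.(λ.1) (0 0)) ((λ.(λ.1) (0 0)) ((λ.λ.1) (λ.λ.1 0)) (λ.λ.(λ.1) (0 0))))

Derivation:
  start: (λ.0 (0 (0 ((λ.λ.1) (λ.λ.1 0)) (λ.1)))) (λ.(λ.1) (0 0))
  step 1: (λ.(λ.1) (0 0)) ((λ.(λ.1) (0 0)) ((λ.(λ.1) (0 0)) ((λ.λ.1) (λ.λ.1 0)) (λ.λ.(λ.1) (0 0))))
  step 2: (λ.(λ.(λ.1) (0 0)) ((λ.(λ.1) (0 0)) ((λ.λ.1) (λ.λ.1 0)) (λ.λ.(λ.1) (0 0)))) ((λ.(λ.1) (0 0)) ((λ.(λ.1) (0 0)) ((λ.λ.1) (λ.λ.1 0)) (λ.λ.(λ.1) (0 0))) ((λ.(λ.1) (0 0)) ((λ.(λ.1) (0 0)) ((λ.λ.1) (λ.λ.1 0)) (λ.λ.(λ.1) (0 0)))))
  step 3: (λ.(λ.1) (0 0)) ((λ.(λ.1) (0 0)) ((λ.λ.1) (λ.λ.1 0)) (λ.λ.(λ.1) (0 0)))
  step 4: (λ.(λ.(λ.1) (0 0)) ((λ.λ.1) (λ.λ.1 0)) (λ.λ.(λ.1) (0 0))) ((λ.(λ.1) (0 0)) ((λ.λ.1) (λ.λ.1 0)) (λ.λ.(λ.1) (0 0)) ((λ.(λ.1) (0 0)) ((λ.λ.1) (λ.λ.1 0)) (λ.λ.(λ.1) (0 0))))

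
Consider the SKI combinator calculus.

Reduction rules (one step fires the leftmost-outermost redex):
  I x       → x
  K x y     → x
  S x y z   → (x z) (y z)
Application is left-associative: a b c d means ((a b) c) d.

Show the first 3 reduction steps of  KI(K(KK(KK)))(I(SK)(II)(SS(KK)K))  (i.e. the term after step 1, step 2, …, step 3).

Answer: after 3 steps: SK(II)(SS(KK)K)

Working:
  start: KI(K(KK(KK)))(I(SK)(II)(SS(KK)K))
  →1  I(I(SK)(II)(SS(KK)K))
  →2  I(SK)(II)(SS(KK)K)
  →3  SK(II)(SS(KK)K)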